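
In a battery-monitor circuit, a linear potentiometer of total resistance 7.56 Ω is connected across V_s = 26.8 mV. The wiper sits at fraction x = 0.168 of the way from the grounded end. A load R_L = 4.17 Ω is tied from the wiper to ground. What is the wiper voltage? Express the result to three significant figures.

V_out ≈ 3.59 mV

Lower segment x·R_p = 1.270 Ω; upper segment (1−x)·R_p = 6.290 Ω.
R_L loads the lower segment: effective lower R = 0.9736 Ω.
Then V_out = V_s · 0.9736/(6.290 + 0.9736) = 3.592 mV.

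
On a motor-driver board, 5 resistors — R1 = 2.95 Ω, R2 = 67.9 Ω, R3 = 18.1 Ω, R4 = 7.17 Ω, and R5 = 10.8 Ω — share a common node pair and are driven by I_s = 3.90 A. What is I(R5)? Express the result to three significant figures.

I ≈ 0.563 A

Total conductance ΣG = 1/2.95 + 1/67.9 + 1/18.1 + 1/7.17 + 1/10.8 = 0.6410 (units of 1/Ω).
R5 takes the fraction G_k/ΣG = 0.09259/0.6410 = 0.1444, so I = 3.90 × 0.1444 = 0.5633 A.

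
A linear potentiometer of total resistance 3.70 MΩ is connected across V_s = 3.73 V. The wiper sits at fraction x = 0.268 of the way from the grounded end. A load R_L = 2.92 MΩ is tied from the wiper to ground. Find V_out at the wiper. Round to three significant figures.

V_out ≈ 0.801 V

Split the track: R_lower = x·R_p = 0.9916 MΩ, R_upper = (1−x)·R_p = 2.708 MΩ.
(x·R_p) ‖ R_L = 0.7402 MΩ.
Then V_out = V_s · 0.7402/(2.708 + 0.7402) = 0.8006 V.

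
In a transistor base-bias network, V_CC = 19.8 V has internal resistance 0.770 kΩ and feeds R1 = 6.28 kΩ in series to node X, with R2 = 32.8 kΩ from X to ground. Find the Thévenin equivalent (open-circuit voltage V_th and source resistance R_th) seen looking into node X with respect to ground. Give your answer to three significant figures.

R1' = 0.770 + 6.28 = 7.050 kΩ (source resistance + R1).
With X open, the divider is unloaded: V_th = 19.8 × 32.8/39.85 = 16.30 V.
Looking into X with the source shorted: R_th = R1'·R2/(R1'+R2) = 7.050 × 32.8/39.85 = 5.803 kΩ.

V_th ≈ 16.3 V, R_th ≈ 5.80 kΩ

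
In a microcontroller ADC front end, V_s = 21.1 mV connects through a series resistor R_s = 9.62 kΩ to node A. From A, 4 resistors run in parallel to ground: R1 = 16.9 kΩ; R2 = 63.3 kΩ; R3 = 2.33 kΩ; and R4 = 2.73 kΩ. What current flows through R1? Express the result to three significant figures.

I ≈ 0.133 µA

Equivalent of the parallel group: R_p = 1.149 kΩ.
V_A = 21.1 × 1.149/10.77 = 2.251 mV.
I(R1) = V_A / R1 = 2.251/16.9 = 0.1332 µA.
(Equivalently: I_total = 1.959 µA, then current-divider fraction G_k/ΣG = 0.06798.)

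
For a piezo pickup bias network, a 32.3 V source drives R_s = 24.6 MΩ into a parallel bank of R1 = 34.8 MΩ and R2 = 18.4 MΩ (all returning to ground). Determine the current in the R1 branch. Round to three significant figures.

I ≈ 0.305 µA

Parallel bank: R_p = 1/(1/34.8 + 1/18.4) = 12.04 MΩ.
Node voltage V_A = V_CC · R_p/(R_s + R_p) = 32.3 × 0.3285 = 10.61 V.
Branch current I = V_A/R1 = 10.61/34.8 = 0.3049 µA.
(Equivalently: I_total = 0.8816 µA, then current-divider fraction G_k/ΣG = 0.3459.)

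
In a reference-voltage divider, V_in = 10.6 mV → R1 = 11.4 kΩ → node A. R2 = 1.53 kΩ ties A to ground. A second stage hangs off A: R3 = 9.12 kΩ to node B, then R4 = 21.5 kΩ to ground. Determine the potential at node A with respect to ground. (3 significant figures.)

Looking into the second stage from A: R3 + R4 = 30.62 kΩ appears in parallel with R2.
R2 ‖ (R3+R4) = 1.457 kΩ.
V_A = 10.6 × 1.457/(11.4 + 1.457) = 1.201 mV.

V_A ≈ 1.20 mV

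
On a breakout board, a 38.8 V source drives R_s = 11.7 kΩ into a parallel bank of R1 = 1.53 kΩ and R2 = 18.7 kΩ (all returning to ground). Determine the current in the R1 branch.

Combine the parallel branches: R_p = (1/1.53 + 1/18.7)⁻¹ = 1.414 kΩ.
V_A by voltage divider: V_A = 38.8 × 1.414/(11.7 + 1.414) = 4.184 V.
I(R1) = V_A / R1 = 4.184/1.53 = 2.735 mA.

I ≈ 2.73 mA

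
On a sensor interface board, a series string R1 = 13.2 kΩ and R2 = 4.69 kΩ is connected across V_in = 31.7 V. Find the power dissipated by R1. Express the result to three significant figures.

P ≈ 41.4 mW

Series current I = V_in/ΣR = 31.7/17.89 = 1.772 mA.
V(R1) = I·R = 23.39 V; P = V·I = 23.39 × 1.772 = 41.44 mW.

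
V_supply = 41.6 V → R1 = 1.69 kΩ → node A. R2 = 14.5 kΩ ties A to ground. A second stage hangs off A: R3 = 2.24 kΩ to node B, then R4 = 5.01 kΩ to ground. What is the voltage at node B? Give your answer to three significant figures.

The second stage (R3 + R4 = 7.250 kΩ) loads node A in parallel with R2.
Effective lower resistance at A: R2 ‖ 7.250 = 4.833 kΩ.
First divider: V_A = V_supply · 4.833/(1.69 + 4.833) = 30.82 V.
Then the unloaded second divider: V_B = V_A × R4/(R3+R4) = 30.82 × 0.6910 = 21.30 V.

V_B ≈ 21.3 V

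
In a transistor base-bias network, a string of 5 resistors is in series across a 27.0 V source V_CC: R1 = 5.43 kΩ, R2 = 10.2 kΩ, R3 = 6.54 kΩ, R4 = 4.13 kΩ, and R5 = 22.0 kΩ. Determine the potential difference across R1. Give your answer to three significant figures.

V ≈ 3.04 V

ΣR = 5.43 + 10.2 + 6.54 + 4.13 + 22.0 = 48.30 kΩ.
By the voltage-divider rule, V = 27.0 × 5.430/48.30 = 3.035 V.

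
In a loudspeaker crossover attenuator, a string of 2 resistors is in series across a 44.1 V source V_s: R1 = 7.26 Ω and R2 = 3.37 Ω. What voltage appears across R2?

Series total: ΣR = 7.26 + 3.37 = 10.63 Ω.
V = V_s · R/ΣR = 44.1 × 0.3170 = 13.98 V.

V ≈ 14.0 V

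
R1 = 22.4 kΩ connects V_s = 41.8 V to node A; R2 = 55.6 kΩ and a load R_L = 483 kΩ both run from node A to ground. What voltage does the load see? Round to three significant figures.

The load sits in parallel with R2, giving an effective lower resistance R2' = R2·R_L/(R2+R_L) = 49.86 kΩ.
Then V_out = V_s · R2'/(R1 + R2') = 41.8 × 49.86/72.26 = 28.84 V.

V_out ≈ 28.8 V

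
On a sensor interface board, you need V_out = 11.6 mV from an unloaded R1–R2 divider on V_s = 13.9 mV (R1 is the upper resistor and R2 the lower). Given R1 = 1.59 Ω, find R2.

R2 ≈ 8.02 Ω

V_out/V_s = R2/(R1+R2) = 0.8345.
Rearranging, R2 = R1·k/(1−k) = 1.59 × 5.043 = 8.019 Ω.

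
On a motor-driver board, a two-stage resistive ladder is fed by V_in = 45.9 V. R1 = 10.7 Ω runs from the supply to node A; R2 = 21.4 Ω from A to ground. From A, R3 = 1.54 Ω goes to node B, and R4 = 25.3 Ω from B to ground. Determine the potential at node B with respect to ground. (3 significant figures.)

Looking into the second stage from A: R3 + R4 = 26.84 Ω appears in parallel with R2.
Effective lower resistance at A: R2 ‖ 26.84 = 11.91 Ω.
So V_A = 45.9 × 0.5267 = 24.17 V.
Then the unloaded second divider: V_B = V_A × R4/(R3+R4) = 24.17 × 0.9426 = 22.79 V.

V_B ≈ 22.8 V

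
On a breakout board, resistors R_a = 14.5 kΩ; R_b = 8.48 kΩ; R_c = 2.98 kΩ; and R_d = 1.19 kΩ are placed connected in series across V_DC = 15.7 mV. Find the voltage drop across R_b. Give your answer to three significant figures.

V ≈ 4.90 mV

Series total: ΣR = 14.5 + 8.48 + 2.98 + 1.19 = 27.15 kΩ.
Voltage divider: V = V_DC · (8.480 / 27.15) = 15.7 × 0.3123 = 4.904 mV.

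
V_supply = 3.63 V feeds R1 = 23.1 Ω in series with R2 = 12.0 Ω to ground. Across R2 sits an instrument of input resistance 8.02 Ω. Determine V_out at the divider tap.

V_out ≈ 0.625 V

The load sits in parallel with R2, giving an effective lower resistance R2' = R2·R_L/(R2+R_L) = 4.807 Ω.
Then V_out = V_supply · R2'/(R1 + R2') = 3.63 × 4.807/27.91 = 0.6253 V.
(Unloaded it would be 1.24 V; the load pulls it down.)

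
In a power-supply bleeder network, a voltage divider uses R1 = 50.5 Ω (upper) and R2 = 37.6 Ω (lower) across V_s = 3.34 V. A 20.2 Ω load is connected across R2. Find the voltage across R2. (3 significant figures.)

The load sits in parallel with R2, giving an effective lower resistance R2' = R2·R_L/(R2+R_L) = 13.14 Ω.
Voltage divider with the loaded lower leg: V_out = 3.34 × 13.14/(50.5 + 13.14) = 3.34 × 0.2065 = 0.6896 V.

V_out ≈ 0.690 V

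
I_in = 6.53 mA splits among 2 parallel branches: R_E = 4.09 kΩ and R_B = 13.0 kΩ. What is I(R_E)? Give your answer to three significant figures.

I ≈ 4.97 mA

Two-branch current divider: I_k = I_in · R_other/(R_1 + R_2).
So I = 6.53 × 13.0/17.09 = 4.967 mA.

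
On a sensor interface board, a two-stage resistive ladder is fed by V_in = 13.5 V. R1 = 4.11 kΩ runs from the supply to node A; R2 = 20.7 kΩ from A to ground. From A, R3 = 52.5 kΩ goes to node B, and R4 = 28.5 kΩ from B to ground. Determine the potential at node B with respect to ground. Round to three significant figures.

V_B ≈ 3.80 V

The second stage (R3 + R4 = 81.00 kΩ) loads node A in parallel with R2.
Effective lower resistance at A: R2 ‖ 81.00 = 16.49 kΩ.
So V_A = 13.5 × 0.8005 = 10.81 V.
V_B = V_A × 0.3519 = 3.802 V.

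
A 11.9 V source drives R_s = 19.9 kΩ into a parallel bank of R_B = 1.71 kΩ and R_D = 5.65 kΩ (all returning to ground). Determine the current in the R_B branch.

I ≈ 0.431 mA

Parallel bank: R_p = 1/(1/1.71 + 1/5.65) = 1.313 kΩ.
V_A by voltage divider: V_A = 11.9 × 1.313/(19.9 + 1.313) = 0.7364 V.
Branch current I = V_A/R_B = 0.7364/1.71 = 0.4306 mA.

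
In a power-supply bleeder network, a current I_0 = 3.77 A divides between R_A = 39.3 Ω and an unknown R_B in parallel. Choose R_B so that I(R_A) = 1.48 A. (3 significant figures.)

R_B ≈ 25.4 Ω

The fraction through R_A equals R_B/(R_A+R_B).
1.48/3.77 = R_B/(R_A + R_B) → R_B = R_A · (0.3926)/(1 − 0.3926) = 39.3 × 0.6463 = 25.40 Ω.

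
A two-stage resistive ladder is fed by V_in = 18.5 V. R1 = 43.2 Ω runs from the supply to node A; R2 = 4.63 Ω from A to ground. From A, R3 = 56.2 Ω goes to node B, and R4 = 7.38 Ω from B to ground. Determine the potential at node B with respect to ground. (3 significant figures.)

Node A sees R2 in parallel with the series input of stage 2, R3 + R4 = 63.58 Ω.
R2 ‖ (R3+R4) = 4.316 Ω.
So V_A = 18.5 × 0.09083 = 1.680 V.
Stage 2 is unloaded, so V_B = V_A · R4/(R3+R4) = 1.680 × 7.38/63.58 = 0.1950 V.

V_B ≈ 0.195 V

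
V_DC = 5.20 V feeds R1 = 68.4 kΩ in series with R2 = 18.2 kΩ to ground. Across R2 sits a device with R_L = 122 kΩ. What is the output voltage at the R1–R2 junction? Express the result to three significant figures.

V_out ≈ 0.978 V

The load sits in parallel with R2, giving an effective lower resistance R2' = R2·R_L/(R2+R_L) = 15.84 kΩ.
Voltage divider with the loaded lower leg: V_out = 5.20 × 15.84/(68.4 + 15.84) = 5.20 × 0.1880 = 0.9776 V.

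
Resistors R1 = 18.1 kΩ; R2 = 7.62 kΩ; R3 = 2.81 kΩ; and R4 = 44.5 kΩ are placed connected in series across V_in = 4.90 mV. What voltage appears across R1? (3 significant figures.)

ΣR = 18.1 + 7.62 + 2.81 + 44.5 = 73.03 kΩ.
Voltage divider: V = V_in · (18.10 / 73.03) = 4.90 × 0.2478 = 1.214 mV.

V ≈ 1.21 mV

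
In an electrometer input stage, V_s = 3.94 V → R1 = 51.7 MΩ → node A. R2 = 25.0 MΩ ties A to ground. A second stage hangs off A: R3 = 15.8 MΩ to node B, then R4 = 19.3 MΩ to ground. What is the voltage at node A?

Looking into the second stage from A: R3 + R4 = 35.10 MΩ appears in parallel with R2.
R2 ‖ (R3+R4) = 14.60 MΩ.
First divider: V_A = V_s · 14.60/(51.7 + 14.60) = 0.8677 V.

V_A ≈ 0.868 V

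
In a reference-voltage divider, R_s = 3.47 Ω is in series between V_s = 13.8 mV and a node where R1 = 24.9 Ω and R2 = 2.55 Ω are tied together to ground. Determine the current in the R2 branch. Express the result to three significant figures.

I ≈ 2.16 mA

Equivalent of the parallel group: R_p = 2.313 Ω.
V_A by voltage divider: V_A = 13.8 × 2.313/(3.47 + 2.313) = 5.520 mV.
I(R2) = V_A / R2 = 5.520/2.55 = 2.165 mA.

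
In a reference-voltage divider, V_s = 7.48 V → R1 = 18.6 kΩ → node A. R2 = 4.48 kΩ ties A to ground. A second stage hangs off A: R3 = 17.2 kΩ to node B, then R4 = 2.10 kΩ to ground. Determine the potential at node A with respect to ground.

V_A ≈ 1.22 V

The second stage (R3 + R4 = 19.30 kΩ) loads node A in parallel with R2.
Effective lower resistance at A: R2 ‖ 19.30 = 3.636 kΩ.
V_A = 7.48 × 3.636/(18.6 + 3.636) = 1.223 V.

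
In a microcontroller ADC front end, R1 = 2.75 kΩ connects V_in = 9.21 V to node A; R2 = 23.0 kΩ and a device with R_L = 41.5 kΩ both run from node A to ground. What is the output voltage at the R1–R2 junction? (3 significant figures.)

V_out ≈ 7.77 V

First combine the lower leg with the load: R2 ‖ R_L = 14.80 kΩ.
Then V_out = V_in · R2'/(R1 + R2') = 9.21 × 14.80/17.55 = 7.767 V.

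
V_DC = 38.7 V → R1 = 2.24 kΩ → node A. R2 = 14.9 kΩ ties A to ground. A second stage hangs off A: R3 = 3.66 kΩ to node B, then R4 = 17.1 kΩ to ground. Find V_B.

V_B ≈ 25.3 V

Looking into the second stage from A: R3 + R4 = 20.76 kΩ appears in parallel with R2.
Effective lower resistance at A: R2 ‖ 20.76 = 8.674 kΩ.
First divider: V_A = V_DC · 8.674/(2.24 + 8.674) = 30.76 V.
Stage 2 is unloaded, so V_B = V_A · R4/(R3+R4) = 30.76 × 17.1/20.76 = 25.33 V.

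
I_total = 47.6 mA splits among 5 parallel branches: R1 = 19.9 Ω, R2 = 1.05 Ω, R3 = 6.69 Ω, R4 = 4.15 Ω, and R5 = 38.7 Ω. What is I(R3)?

I ≈ 5.01 mA

Total conductance ΣG = 1/19.9 + 1/1.05 + 1/6.69 + 1/4.15 + 1/38.7 = 1.419 (units of 1/Ω).
R3 takes the fraction G_k/ΣG = 0.1495/1.419 = 0.1053, so I = 47.6 × 0.1053 = 5.014 mA.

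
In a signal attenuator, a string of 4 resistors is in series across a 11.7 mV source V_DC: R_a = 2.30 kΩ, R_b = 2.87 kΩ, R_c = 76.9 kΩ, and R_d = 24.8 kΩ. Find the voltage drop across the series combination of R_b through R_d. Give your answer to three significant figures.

Total series resistance ΣR = 2.30 + 2.87 + 76.9 + 24.8 = 106.9 kΩ.
R_{R_b..R_d} = 2.87 + 76.9 + 24.8 = 104.6 kΩ.
Voltage divider: V = V_DC · (104.6 / 106.9) = 11.7 × 0.9785 = 11.45 mV.

V ≈ 11.4 mV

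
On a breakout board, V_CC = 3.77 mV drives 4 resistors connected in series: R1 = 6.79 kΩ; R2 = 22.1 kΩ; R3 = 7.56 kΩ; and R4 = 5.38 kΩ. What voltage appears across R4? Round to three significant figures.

V ≈ 0.485 mV

ΣR = 6.79 + 22.1 + 7.56 + 5.38 = 41.83 kΩ.
Voltage divider: V = V_CC · (5.380 / 41.83) = 3.77 × 0.1286 = 0.4849 mV.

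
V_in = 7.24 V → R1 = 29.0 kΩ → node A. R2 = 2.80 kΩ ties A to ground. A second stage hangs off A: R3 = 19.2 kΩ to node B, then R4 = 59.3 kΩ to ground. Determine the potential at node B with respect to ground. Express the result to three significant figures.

V_B ≈ 0.466 V

Looking into the second stage from A: R3 + R4 = 78.50 kΩ appears in parallel with R2.
Effective lower resistance at A: R2 ‖ 78.50 = 2.704 kΩ.
First divider: V_A = V_in · 2.704/(29.0 + 2.704) = 0.6174 V.
V_B = V_A × 0.7554 = 0.4664 V.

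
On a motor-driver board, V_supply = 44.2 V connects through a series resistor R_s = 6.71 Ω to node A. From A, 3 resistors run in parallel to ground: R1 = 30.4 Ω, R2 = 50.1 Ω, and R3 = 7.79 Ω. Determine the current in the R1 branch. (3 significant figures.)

I ≈ 0.656 A

Parallel bank: R_p = 1/(1/30.4 + 1/50.1 + 1/7.79) = 5.518 Ω.
V_A by voltage divider: V_A = 44.2 × 5.518/(6.71 + 5.518) = 19.95 V.
Branch current I = V_A/R1 = 19.95/30.4 = 0.6561 A.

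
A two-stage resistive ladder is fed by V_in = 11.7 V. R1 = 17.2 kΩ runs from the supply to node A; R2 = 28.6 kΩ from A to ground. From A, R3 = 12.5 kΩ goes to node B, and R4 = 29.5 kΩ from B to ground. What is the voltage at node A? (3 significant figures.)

Node A sees R2 in parallel with the series input of stage 2, R3 + R4 = 42.00 kΩ.
R2 ‖ (R3+R4) = 17.01 kΩ.
First divider: V_A = V_in · 17.01/(17.2 + 17.01) = 5.818 V.

V_A ≈ 5.82 V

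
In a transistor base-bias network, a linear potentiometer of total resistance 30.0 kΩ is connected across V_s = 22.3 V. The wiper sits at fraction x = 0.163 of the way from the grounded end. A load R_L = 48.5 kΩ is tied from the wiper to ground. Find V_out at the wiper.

The pot divides into 25.11 kΩ above the wiper and 4.890 kΩ below.
R_L loads the lower segment: effective lower R = 4.442 kΩ.
V_out = 22.3 × 4.442/(25.11 + 4.442) = 3.352 V.

V_out ≈ 3.35 V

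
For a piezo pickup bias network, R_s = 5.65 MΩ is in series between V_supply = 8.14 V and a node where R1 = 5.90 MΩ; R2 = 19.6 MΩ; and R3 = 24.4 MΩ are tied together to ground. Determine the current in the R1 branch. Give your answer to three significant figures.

Equivalent of the parallel group: R_p = 3.824 MΩ.
V_A by voltage divider: V_A = 8.14 × 3.824/(5.65 + 3.824) = 3.286 V.
Branch current I = V_A/R1 = 3.286/5.90 = 0.5569 µA.
(Check via current divider: I_total = 0.8592 µA; share G_k/ΣG = 0.6482 → same result.)

I ≈ 0.557 µA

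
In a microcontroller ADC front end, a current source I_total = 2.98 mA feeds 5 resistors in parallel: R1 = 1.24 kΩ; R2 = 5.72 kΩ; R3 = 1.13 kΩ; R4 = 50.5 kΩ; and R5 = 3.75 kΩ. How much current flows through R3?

ΣG = 1/1.24 + 1/5.72 + 1/1.13 + 1/50.5 + 1/3.75 = 2.153.
Current divider: I(R3) = I_total · G_k/ΣG = 2.98 × (0.8850/2.153) = 2.98 × 0.4111 = 1.225 mA.

I ≈ 1.23 mA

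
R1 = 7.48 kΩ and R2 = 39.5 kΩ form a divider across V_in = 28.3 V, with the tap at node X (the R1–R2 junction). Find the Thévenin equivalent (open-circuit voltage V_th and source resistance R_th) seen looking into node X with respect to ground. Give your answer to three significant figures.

V_th is the unloaded tap voltage: V_in · R2/(R1+R2) = 28.3 × 0.8408 = 23.79 V.
Zeroing V_in shorts the top of R1 to ground, so R_th = R1 ‖ R2 = 6.289 kΩ.

V_th ≈ 23.8 V, R_th ≈ 6.29 kΩ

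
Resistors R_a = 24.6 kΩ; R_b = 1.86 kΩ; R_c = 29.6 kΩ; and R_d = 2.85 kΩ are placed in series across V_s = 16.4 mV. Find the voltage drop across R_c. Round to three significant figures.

V ≈ 8.24 mV

ΣR = 24.6 + 1.86 + 29.6 + 2.85 = 58.91 kΩ.
By the voltage-divider rule, V = 16.4 × 29.60/58.91 = 8.240 mV.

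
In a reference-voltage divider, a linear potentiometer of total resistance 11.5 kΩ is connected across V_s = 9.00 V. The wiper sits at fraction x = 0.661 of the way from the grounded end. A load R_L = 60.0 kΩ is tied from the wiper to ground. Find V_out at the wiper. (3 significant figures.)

Split the track: R_lower = x·R_p = 7.602 kΩ, R_upper = (1−x)·R_p = 3.898 kΩ.
Lower segment in parallel with the load: 7.602 ‖ 60.0 = 6.747 kΩ.
Then V_out = V_s · 6.747/(3.898 + 6.747) = 5.704 V.

V_out ≈ 5.70 V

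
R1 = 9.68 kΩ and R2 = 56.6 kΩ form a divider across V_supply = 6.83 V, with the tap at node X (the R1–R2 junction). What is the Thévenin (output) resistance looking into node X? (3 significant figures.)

Looking into X with the source shorted: R_th = R1·R2/(R1+R2) = 9.680 × 56.6/66.28 = 8.266 kΩ.

R_th ≈ 8.27 kΩ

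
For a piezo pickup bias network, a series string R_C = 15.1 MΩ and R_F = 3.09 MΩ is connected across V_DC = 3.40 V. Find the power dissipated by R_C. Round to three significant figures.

Series current I = V_DC/ΣR = 3.40/18.19 = 0.1869 µA.
P = I²R = 0.03494 × 15.1 = 0.5276 µW.

P ≈ 0.528 µW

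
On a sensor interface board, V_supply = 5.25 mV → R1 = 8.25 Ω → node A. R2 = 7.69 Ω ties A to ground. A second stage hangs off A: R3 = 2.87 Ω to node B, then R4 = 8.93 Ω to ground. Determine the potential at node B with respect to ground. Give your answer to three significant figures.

V_B ≈ 1.43 mV

Node A sees R2 in parallel with the series input of stage 2, R3 + R4 = 11.80 Ω.
R2 ‖ (R3+R4) = 4.656 Ω.
V_A = 5.25 × 4.656/(8.25 + 4.656) = 1.894 mV.
Then the unloaded second divider: V_B = V_A × R4/(R3+R4) = 1.894 × 0.7568 = 1.433 mV.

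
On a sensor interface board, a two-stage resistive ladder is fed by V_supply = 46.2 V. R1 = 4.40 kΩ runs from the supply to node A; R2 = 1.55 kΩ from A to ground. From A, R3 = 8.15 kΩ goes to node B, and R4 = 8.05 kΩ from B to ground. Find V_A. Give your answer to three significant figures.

The second stage (R3 + R4 = 16.20 kΩ) loads node A in parallel with R2.
R2 ‖ (R3+R4) = 1.415 kΩ.
So V_A = 46.2 × 0.2433 = 11.24 V.

V_A ≈ 11.2 V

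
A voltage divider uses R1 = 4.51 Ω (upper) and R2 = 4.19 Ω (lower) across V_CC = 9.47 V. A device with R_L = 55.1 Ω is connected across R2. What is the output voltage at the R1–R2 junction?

First combine the lower leg with the load: R2 ‖ R_L = 3.894 Ω.
Then V_out = V_CC · R2'/(R1 + R2') = 9.47 × 3.894/8.404 = 4.388 V.

V_out ≈ 4.39 V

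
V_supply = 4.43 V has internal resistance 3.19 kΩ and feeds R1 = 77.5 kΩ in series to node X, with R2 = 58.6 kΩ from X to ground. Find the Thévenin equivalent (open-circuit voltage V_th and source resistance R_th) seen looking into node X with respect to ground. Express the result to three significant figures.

R1' = 3.19 + 77.5 = 80.69 kΩ (source resistance + R1).
With X open, the divider is unloaded: V_th = 4.43 × 58.6/139.3 = 1.864 V.
Zeroing V_supply shorts the top of R1' to ground, so R_th = R1' ‖ R2 = 33.95 kΩ.

V_th ≈ 1.86 V, R_th ≈ 33.9 kΩ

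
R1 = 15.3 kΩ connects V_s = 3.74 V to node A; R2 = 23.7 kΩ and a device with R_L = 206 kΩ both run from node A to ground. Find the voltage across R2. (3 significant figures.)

V_out ≈ 2.17 V

First combine the lower leg with the load: R2 ‖ R_L = 21.25 kΩ.
Then V_out = V_s · R2'/(R1 + R2') = 3.74 × 21.25/36.55 = 2.175 V.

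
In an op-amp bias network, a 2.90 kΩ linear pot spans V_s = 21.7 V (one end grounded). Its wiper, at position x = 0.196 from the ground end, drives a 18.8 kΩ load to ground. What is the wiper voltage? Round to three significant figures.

V_out ≈ 4.15 V

The pot divides into 2.332 kΩ above the wiper and 0.5684 kΩ below.
R_L loads the lower segment: effective lower R = 0.5517 kΩ.
Then V_out = V_s · 0.5517/(2.332 + 0.5517) = 4.152 V.
(Unloaded: V_out = x·V_s = 4.25 V.)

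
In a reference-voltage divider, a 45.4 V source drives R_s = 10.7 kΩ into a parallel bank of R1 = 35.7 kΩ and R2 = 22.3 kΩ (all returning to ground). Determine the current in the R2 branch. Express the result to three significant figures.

I ≈ 1.14 mA

Combine the parallel branches: R_p = (1/35.7 + 1/22.3)⁻¹ = 13.73 kΩ.
V_A = 45.4 × 13.73/24.43 = 25.51 V.
Branch current I = V_A/R2 = 25.51/22.3 = 1.144 mA.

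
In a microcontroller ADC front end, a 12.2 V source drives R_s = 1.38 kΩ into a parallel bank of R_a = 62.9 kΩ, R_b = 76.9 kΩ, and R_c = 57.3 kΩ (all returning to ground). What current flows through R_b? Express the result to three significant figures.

Combine the parallel branches: R_p = (1/62.9 + 1/76.9 + 1/57.3)⁻¹ = 21.57 kΩ.
V_A by voltage divider: V_A = 12.2 × 21.57/(1.38 + 21.57) = 11.47 V.
Branch current I = V_A/R_b = 11.47/76.9 = 0.1491 mA.

I ≈ 0.149 mA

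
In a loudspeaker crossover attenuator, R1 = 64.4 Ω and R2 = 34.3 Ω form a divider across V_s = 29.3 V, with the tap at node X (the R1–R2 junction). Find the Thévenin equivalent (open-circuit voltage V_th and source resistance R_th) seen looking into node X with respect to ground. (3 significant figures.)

V_th ≈ 10.2 V, R_th ≈ 22.4 Ω

With X open, the divider is unloaded: V_th = 29.3 × 34.3/98.70 = 10.18 V.
Zeroing V_s shorts the top of R1 to ground, so R_th = R1 ‖ R2 = 22.38 Ω.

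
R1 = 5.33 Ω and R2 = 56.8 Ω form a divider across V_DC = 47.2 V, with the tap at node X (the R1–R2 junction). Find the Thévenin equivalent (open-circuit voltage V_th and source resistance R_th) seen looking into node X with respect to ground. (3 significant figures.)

V_th ≈ 43.2 V, R_th ≈ 4.87 Ω

Open-circuit (no load on X): V_th = V_DC · R2/(R1 + R2) = 47.2 × 56.8/(5.330 + 56.8) = 43.15 V.
Zeroing V_DC shorts the top of R1 to ground, so R_th = R1 ‖ R2 = 4.873 Ω.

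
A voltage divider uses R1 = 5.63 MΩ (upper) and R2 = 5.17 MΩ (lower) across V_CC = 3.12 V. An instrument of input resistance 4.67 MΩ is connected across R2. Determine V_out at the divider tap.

V_out ≈ 0.947 V

R2 ‖ R_L = (5.17 × 4.67)/(5.17 + 4.67) = 2.454 MΩ.
Then V_out = V_CC · R2'/(R1 + R2') = 3.12 × 2.454/8.084 = 0.9470 V.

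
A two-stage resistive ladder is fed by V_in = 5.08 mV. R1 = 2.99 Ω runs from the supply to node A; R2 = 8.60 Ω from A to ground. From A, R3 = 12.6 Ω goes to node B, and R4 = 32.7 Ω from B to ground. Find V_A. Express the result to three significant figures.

Node A sees R2 in parallel with the series input of stage 2, R3 + R4 = 45.30 Ω.
R2 ‖ (R3+R4) = 7.228 Ω.
First divider: V_A = V_in · 7.228/(2.99 + 7.228) = 3.593 mV.

V_A ≈ 3.59 mV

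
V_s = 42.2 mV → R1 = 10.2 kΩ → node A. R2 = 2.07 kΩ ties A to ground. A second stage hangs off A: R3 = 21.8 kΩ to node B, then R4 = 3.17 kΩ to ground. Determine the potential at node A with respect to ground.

V_A ≈ 6.66 mV

Looking into the second stage from A: R3 + R4 = 24.97 kΩ appears in parallel with R2.
Effective lower resistance at A: R2 ‖ 24.97 = 1.912 kΩ.
V_A = 42.2 × 1.912/(10.2 + 1.912) = 6.660 mV.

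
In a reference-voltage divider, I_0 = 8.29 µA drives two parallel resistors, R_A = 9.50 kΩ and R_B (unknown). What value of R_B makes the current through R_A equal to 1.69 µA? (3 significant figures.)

In a two-way split, I_A/I_0 = R_B/(R_A + R_B).
With f = 0.2039, R_B = R_A · f/(1−f) = 9.50 × 0.2561 = 2.433 kΩ.

R_B ≈ 2.43 kΩ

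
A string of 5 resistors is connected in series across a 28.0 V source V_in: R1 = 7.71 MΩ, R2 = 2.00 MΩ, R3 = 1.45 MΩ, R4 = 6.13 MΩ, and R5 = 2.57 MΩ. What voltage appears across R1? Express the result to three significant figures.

V ≈ 10.9 V

Total series resistance ΣR = 7.71 + 2.00 + 1.45 + 6.13 + 2.57 = 19.86 MΩ.
V = V_in · R/ΣR = 28.0 × 0.3882 = 10.87 V.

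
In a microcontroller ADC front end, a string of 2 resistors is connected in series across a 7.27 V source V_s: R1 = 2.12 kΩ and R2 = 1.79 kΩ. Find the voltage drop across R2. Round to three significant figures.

V ≈ 3.33 V

Total series resistance ΣR = 2.12 + 1.79 = 3.910 kΩ.
By the voltage-divider rule, V = 7.27 × 1.790/3.910 = 3.328 V.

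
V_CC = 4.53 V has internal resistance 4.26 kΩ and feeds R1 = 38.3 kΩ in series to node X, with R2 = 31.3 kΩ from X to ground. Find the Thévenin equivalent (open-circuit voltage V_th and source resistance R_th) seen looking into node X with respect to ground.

R1' = 4.26 + 38.3 = 42.56 kΩ (source resistance + R1).
Open-circuit (no load on X): V_th = V_CC · R2/(R1' + R2) = 4.53 × 31.3/(42.56 + 31.3) = 1.920 V.
With V_CC suppressed (replaced by a short), R_th = R1' ‖ R2 = (42.56 × 31.3)/(42.56 + 31.3) = 18.04 kΩ.

V_th ≈ 1.92 V, R_th ≈ 18.0 kΩ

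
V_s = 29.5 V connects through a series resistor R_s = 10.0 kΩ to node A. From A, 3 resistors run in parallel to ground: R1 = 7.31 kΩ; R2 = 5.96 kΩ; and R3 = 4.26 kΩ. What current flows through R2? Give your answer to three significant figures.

I ≈ 0.774 mA

Parallel bank: R_p = 1/(1/7.31 + 1/5.96 + 1/4.26) = 1.854 kΩ.
V_A by voltage divider: V_A = 29.5 × 1.854/(10.0 + 1.854) = 4.614 V.
I(R2) = V_A / R2 = 4.614/5.96 = 0.7742 mA.
(Check via current divider: I_total = 2.489 mA; share G_k/ΣG = 0.3111 → same result.)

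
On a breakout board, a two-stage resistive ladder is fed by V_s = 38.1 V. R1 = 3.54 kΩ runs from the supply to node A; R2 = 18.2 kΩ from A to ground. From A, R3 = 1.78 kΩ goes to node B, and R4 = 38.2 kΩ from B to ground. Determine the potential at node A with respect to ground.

The second stage (R3 + R4 = 39.98 kΩ) loads node A in parallel with R2.
R2 ‖ (R3+R4) = 12.51 kΩ.
V_A = 38.1 × 12.51/(3.54 + 12.51) = 29.69 V.

V_A ≈ 29.7 V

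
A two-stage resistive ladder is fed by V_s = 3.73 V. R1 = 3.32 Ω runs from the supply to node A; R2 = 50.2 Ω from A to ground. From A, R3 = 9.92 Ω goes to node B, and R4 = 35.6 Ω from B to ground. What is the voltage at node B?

Node A sees R2 in parallel with the series input of stage 2, R3 + R4 = 45.52 Ω.
Effective lower resistance at A: R2 ‖ 45.52 = 23.87 Ω.
First divider: V_A = V_s · 23.87/(3.32 + 23.87) = 3.275 V.
Then the unloaded second divider: V_B = V_A × R4/(R3+R4) = 3.275 × 0.7821 = 2.561 V.

V_B ≈ 2.56 V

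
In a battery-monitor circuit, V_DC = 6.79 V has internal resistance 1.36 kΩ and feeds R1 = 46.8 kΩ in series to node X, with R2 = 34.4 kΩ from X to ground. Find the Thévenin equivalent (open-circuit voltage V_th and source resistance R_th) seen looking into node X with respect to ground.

V_th ≈ 2.83 V, R_th ≈ 20.1 kΩ

R1' = 1.36 + 46.8 = 48.16 kΩ (source resistance + R1).
V_th is the unloaded tap voltage: V_DC · R2/(R1'+R2) = 6.79 × 0.4167 = 2.829 V.
With V_DC suppressed (replaced by a short), R_th = R1' ‖ R2 = (48.16 × 34.4)/(48.16 + 34.4) = 20.07 kΩ.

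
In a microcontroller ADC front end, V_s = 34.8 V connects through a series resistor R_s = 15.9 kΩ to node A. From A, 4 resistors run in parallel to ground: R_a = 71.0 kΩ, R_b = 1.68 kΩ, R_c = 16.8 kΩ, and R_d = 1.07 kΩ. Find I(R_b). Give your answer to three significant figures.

Equivalent of the parallel group: R_p = 0.6237 kΩ.
V_A = 34.8 × 0.6237/16.52 = 1.313 V.
I(R_b) = V_A / R_b = 1.313/1.68 = 0.7818 mA.
(Check via current divider: I_total = 2.106 mA; share G_k/ΣG = 0.3712 → same result.)

I ≈ 0.782 mA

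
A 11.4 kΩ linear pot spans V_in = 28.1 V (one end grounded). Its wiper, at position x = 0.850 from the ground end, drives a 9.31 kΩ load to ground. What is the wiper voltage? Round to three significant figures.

Split the track: R_lower = x·R_p = 9.690 kΩ, R_upper = (1−x)·R_p = 1.710 kΩ.
(x·R_p) ‖ R_L = 4.748 kΩ.
V_out = 28.1 × 4.748/(1.710 + 4.748) = 20.66 V.

V_out ≈ 20.7 V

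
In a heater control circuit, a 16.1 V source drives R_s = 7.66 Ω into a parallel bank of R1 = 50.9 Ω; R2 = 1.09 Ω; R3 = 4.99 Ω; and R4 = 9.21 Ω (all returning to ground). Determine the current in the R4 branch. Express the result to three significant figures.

Parallel bank: R_p = 1/(1/50.9 + 1/1.09 + 1/4.99 + 1/9.21) = 0.8025 Ω.
V_A = 16.1 × 0.8025/8.463 = 1.527 V.
Branch current I = V_A/R4 = 1.527/9.21 = 0.1658 A.

I ≈ 0.166 A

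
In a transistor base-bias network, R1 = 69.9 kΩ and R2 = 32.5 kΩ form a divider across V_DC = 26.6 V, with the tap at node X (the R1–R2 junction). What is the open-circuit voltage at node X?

Open-circuit (no load on X): V_th = V_DC · R2/(R1 + R2) = 26.6 × 32.5/(69.90 + 32.5) = 8.442 V.

V_th ≈ 8.44 V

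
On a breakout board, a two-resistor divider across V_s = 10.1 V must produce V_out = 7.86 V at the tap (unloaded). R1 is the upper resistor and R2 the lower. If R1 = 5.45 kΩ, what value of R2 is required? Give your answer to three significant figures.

R2 ≈ 19.1 kΩ

The divider ratio is R2/(R1+R2) = 7.86/10.1 = 0.7782.
So R2 = R1 · V_out/(V_s − V_out) = 5.45 × 7.86/(10.1 − 7.86) = 5.45 × 3.509 = 19.12 kΩ.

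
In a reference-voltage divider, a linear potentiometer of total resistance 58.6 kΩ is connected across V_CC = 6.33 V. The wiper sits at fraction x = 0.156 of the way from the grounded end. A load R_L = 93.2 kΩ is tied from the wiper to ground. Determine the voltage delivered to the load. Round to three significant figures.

Split the track: R_lower = x·R_p = 9.142 kΩ, R_upper = (1−x)·R_p = 49.46 kΩ.
R_L loads the lower segment: effective lower R = 8.325 kΩ.
Loaded-divider output: V_out = 6.33 × 0.1441 = 0.9120 V.

V_out ≈ 0.912 V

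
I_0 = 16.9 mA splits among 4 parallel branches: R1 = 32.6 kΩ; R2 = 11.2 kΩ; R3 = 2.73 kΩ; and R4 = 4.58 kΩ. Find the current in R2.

I ≈ 2.14 mA

Total conductance ΣG = 1/32.6 + 1/11.2 + 1/2.73 + 1/4.58 = 0.7046 (units of 1/kΩ).
By the current-divider rule, I = I_0 · G_k/ΣG = 16.9 × 0.1267 = 2.142 mA.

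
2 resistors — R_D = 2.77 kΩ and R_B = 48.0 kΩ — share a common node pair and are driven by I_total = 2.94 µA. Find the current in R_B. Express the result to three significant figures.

I ≈ 0.160 µA

For two parallel branches, I_k = I_total · (other R)/(sum of R).
So I = 2.94 × 2.77/50.77 = 0.1604 µA.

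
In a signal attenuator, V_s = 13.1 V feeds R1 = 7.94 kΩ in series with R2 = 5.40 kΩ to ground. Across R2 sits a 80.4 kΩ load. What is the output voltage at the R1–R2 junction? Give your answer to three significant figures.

First combine the lower leg with the load: R2 ‖ R_L = 5.060 kΩ.
Voltage divider with the loaded lower leg: V_out = 13.1 × 5.060/(7.94 + 5.060) = 13.1 × 0.3892 = 5.099 V.

V_out ≈ 5.10 V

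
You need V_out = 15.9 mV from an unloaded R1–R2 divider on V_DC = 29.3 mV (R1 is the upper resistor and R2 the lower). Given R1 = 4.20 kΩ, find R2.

Required fraction k = V_out/V_DC = 0.5427.
So R2 = R1 · V_out/(V_DC − V_out) = 4.20 × 15.9/(29.3 − 15.9) = 4.20 × 1.187 = 4.984 kΩ.

R2 ≈ 4.98 kΩ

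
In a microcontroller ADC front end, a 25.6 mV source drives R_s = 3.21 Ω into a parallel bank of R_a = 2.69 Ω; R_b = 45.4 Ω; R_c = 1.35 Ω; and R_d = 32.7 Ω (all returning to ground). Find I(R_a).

I ≈ 2.01 mA

Parallel bank: R_p = 1/(1/2.69 + 1/45.4 + 1/1.35 + 1/32.7) = 0.8583 Ω.
V_A = 25.6 × 0.8583/4.068 = 5.401 mV.
Branch current I = V_A/R_a = 5.401/2.69 = 2.008 mA.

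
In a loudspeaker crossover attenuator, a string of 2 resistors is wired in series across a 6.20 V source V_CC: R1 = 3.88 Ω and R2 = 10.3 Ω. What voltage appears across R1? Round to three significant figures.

Series total: ΣR = 3.88 + 10.3 = 14.18 Ω.
V = V_CC · R/ΣR = 6.20 × 0.2736 = 1.696 V.

V ≈ 1.70 V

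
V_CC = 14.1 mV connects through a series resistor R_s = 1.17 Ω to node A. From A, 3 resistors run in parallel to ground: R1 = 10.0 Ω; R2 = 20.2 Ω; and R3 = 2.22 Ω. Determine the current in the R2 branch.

Combine the parallel branches: R_p = (1/10.0 + 1/20.2 + 1/2.22)⁻¹ = 1.667 Ω.
Node voltage V_A = V_CC · R_p/(R_s + R_p) = 14.1 × 0.5876 = 8.285 mV.
I(R2) = V_A / R2 = 8.285/20.2 = 0.4101 mA.

I ≈ 0.410 mA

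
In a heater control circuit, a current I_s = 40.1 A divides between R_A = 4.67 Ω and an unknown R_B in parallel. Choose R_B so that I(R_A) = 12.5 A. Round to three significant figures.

The fraction through R_A equals R_B/(R_A+R_B).
12.5/40.1 = R_B/(R_A + R_B) → R_B = R_A · (0.3117)/(1 − 0.3117) = 4.67 × 0.4529 = 2.115 Ω.

R_B ≈ 2.12 Ω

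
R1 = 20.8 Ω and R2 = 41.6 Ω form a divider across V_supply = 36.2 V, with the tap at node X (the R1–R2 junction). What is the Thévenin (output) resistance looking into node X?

R_th ≈ 13.9 Ω

Looking into X with the source shorted: R_th = R1·R2/(R1+R2) = 20.80 × 41.6/62.40 = 13.87 Ω.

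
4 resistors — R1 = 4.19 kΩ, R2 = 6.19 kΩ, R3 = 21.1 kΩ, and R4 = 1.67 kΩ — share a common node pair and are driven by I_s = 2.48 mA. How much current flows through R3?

Conductances: ΣG = 1/4.19 + 1/6.19 + 1/21.1 + 1/1.67 = 1.046 (1/kΩ).
By the current-divider rule, I = I_s · G_k/ΣG = 2.48 × 0.04529 = 0.1123 mA.

I ≈ 0.112 mA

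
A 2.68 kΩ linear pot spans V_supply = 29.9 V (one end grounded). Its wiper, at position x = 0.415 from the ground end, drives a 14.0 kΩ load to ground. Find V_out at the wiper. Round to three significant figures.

The pot divides into 1.568 kΩ above the wiper and 1.112 kΩ below.
R_L loads the lower segment: effective lower R = 1.030 kΩ.
V_out = 29.9 × 1.030/(1.568 + 1.030) = 11.86 V.

V_out ≈ 11.9 V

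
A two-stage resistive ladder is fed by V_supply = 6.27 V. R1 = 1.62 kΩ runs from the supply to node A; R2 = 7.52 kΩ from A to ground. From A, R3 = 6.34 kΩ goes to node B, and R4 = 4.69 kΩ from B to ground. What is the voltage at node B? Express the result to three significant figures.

The second stage (R3 + R4 = 11.03 kΩ) loads node A in parallel with R2.
Effective lower resistance at A: R2 ‖ 11.03 = 4.471 kΩ.
So V_A = 6.27 × 0.7341 = 4.603 V.
Then the unloaded second divider: V_B = V_A × R4/(R3+R4) = 4.603 × 0.4252 = 1.957 V.

V_B ≈ 1.96 V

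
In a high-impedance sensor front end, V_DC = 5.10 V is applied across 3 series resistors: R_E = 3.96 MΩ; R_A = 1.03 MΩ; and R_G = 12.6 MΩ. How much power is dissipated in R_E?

P ≈ 0.333 µW

The common current is I = 5.10/17.59 = 0.2899 µA.
P(R_E) = I²·R_E = (0.2899)² × 3.96 = 0.3329 µW.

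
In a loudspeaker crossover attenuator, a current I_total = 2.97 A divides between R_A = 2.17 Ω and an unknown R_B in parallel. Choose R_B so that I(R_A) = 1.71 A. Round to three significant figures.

In a two-way split, I_A/I_total = R_B/(R_A + R_B).
With f = 0.5758, R_B = R_A · f/(1−f) = 2.17 × 1.357 = 2.945 Ω.

R_B ≈ 2.94 Ω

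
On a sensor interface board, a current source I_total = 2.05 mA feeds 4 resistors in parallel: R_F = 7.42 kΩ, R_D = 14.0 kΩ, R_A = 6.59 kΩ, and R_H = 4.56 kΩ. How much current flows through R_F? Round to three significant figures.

I ≈ 0.479 mA

Conductances: ΣG = 1/7.42 + 1/14.0 + 1/6.59 + 1/4.56 = 0.5772 (1/kΩ).
By the current-divider rule, I = I_total · G_k/ΣG = 2.05 × 0.2335 = 0.4786 mA.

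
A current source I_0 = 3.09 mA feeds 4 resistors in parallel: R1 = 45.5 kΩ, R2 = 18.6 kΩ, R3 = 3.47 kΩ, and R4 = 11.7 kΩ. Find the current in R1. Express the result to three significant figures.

ΣG = 1/45.5 + 1/18.6 + 1/3.47 + 1/11.7 = 0.4494.
By the current-divider rule, I = I_0 · G_k/ΣG = 3.09 × 0.04891 = 0.1511 mA.

I ≈ 0.151 mA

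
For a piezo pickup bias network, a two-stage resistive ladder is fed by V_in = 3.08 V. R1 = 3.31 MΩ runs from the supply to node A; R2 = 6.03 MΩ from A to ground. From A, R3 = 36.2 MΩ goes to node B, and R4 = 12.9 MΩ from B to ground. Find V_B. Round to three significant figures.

V_B ≈ 0.501 V

The second stage (R3 + R4 = 49.10 MΩ) loads node A in parallel with R2.
R2 ‖ (R3+R4) = 5.370 MΩ.
V_A = 3.08 × 5.370/(3.31 + 5.370) = 1.906 V.
Then the unloaded second divider: V_B = V_A × R4/(R3+R4) = 1.906 × 0.2627 = 0.5006 V.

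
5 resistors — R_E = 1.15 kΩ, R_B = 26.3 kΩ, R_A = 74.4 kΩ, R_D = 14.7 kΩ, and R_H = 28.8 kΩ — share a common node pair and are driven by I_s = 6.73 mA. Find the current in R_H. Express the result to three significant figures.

I ≈ 0.228 mA

Total conductance ΣG = 1/1.15 + 1/26.3 + 1/74.4 + 1/14.7 + 1/28.8 = 1.024 (units of 1/kΩ).
By the current-divider rule, I = I_s · G_k/ΣG = 6.73 × 0.03392 = 0.2283 mA.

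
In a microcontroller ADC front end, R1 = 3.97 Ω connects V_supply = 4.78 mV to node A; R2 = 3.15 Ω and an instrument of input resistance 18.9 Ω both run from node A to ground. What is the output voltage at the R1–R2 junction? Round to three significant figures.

The load sits in parallel with R2, giving an effective lower resistance R2' = R2·R_L/(R2+R_L) = 2.700 Ω.
Voltage divider with the loaded lower leg: V_out = 4.78 × 2.700/(3.97 + 2.700) = 4.78 × 0.4048 = 1.935 mV.

V_out ≈ 1.93 mV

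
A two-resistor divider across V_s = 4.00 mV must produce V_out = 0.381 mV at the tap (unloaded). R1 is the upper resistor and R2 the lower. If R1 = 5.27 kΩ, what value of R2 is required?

R2 ≈ 0.555 kΩ

Required fraction k = V_out/V_s = 0.09525.
Rearranging, R2 = R1·k/(1−k) = 5.27 × 0.1053 = 0.5548 kΩ.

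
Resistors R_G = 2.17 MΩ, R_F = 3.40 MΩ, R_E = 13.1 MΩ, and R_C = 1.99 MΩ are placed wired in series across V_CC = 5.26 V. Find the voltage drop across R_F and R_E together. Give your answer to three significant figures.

V ≈ 4.20 V

Series total: ΣR = 2.17 + 3.40 + 13.1 + 1.99 = 20.66 MΩ.
R_{R_F..R_E} = 3.40 + 13.1 = 16.50 MΩ.
V = V_CC · R/ΣR = 5.26 × 0.7986 = 4.201 V.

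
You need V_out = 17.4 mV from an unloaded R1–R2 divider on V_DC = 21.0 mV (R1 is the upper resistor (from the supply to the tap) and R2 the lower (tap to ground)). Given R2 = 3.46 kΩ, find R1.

R1 ≈ 0.716 kΩ

The divider ratio is R2/(R1+R2) = 17.4/21.0 = 0.8286.
R1 = R2·(1/k − 1) = 3.46 × 0.2069 = 0.7159 kΩ.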